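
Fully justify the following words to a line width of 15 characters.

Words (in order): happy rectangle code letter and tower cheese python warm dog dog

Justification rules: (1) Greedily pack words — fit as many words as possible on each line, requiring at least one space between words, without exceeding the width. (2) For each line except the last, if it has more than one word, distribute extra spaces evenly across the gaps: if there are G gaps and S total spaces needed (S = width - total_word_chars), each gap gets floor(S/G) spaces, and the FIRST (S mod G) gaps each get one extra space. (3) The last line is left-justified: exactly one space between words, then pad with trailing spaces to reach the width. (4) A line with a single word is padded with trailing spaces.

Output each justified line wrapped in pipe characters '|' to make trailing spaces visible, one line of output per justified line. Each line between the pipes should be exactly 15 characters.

Line 1: ['happy', 'rectangle'] (min_width=15, slack=0)
Line 2: ['code', 'letter', 'and'] (min_width=15, slack=0)
Line 3: ['tower', 'cheese'] (min_width=12, slack=3)
Line 4: ['python', 'warm', 'dog'] (min_width=15, slack=0)
Line 5: ['dog'] (min_width=3, slack=12)

Answer: |happy rectangle|
|code letter and|
|tower    cheese|
|python warm dog|
|dog            |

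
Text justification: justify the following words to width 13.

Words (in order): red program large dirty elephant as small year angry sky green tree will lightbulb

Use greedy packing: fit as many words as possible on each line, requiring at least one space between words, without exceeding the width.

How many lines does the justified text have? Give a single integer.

Answer: 8

Derivation:
Line 1: ['red', 'program'] (min_width=11, slack=2)
Line 2: ['large', 'dirty'] (min_width=11, slack=2)
Line 3: ['elephant', 'as'] (min_width=11, slack=2)
Line 4: ['small', 'year'] (min_width=10, slack=3)
Line 5: ['angry', 'sky'] (min_width=9, slack=4)
Line 6: ['green', 'tree'] (min_width=10, slack=3)
Line 7: ['will'] (min_width=4, slack=9)
Line 8: ['lightbulb'] (min_width=9, slack=4)
Total lines: 8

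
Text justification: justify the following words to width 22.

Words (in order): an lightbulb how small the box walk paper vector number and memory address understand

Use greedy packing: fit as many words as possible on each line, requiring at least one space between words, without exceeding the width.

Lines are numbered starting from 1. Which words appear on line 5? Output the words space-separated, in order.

Line 1: ['an', 'lightbulb', 'how', 'small'] (min_width=22, slack=0)
Line 2: ['the', 'box', 'walk', 'paper'] (min_width=18, slack=4)
Line 3: ['vector', 'number', 'and'] (min_width=17, slack=5)
Line 4: ['memory', 'address'] (min_width=14, slack=8)
Line 5: ['understand'] (min_width=10, slack=12)

Answer: understand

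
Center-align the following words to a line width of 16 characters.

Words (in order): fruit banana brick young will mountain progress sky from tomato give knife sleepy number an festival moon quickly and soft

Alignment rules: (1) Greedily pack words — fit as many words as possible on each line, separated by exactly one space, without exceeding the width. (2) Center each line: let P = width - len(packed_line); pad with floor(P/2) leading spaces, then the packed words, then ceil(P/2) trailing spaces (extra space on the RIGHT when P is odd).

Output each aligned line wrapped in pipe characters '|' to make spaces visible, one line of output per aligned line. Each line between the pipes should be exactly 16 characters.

Answer: |  fruit banana  |
|brick young will|
|    mountain    |
|  progress sky  |
|from tomato give|
|  knife sleepy  |
|   number an    |
| festival moon  |
|quickly and soft|

Derivation:
Line 1: ['fruit', 'banana'] (min_width=12, slack=4)
Line 2: ['brick', 'young', 'will'] (min_width=16, slack=0)
Line 3: ['mountain'] (min_width=8, slack=8)
Line 4: ['progress', 'sky'] (min_width=12, slack=4)
Line 5: ['from', 'tomato', 'give'] (min_width=16, slack=0)
Line 6: ['knife', 'sleepy'] (min_width=12, slack=4)
Line 7: ['number', 'an'] (min_width=9, slack=7)
Line 8: ['festival', 'moon'] (min_width=13, slack=3)
Line 9: ['quickly', 'and', 'soft'] (min_width=16, slack=0)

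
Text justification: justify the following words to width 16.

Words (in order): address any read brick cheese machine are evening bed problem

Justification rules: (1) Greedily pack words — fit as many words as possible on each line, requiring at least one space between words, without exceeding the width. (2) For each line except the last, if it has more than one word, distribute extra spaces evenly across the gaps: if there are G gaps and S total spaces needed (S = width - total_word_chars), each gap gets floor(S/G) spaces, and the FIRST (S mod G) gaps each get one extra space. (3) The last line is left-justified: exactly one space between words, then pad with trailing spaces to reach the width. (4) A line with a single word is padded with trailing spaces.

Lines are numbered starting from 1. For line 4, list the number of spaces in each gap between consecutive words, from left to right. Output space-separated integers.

Line 1: ['address', 'any', 'read'] (min_width=16, slack=0)
Line 2: ['brick', 'cheese'] (min_width=12, slack=4)
Line 3: ['machine', 'are'] (min_width=11, slack=5)
Line 4: ['evening', 'bed'] (min_width=11, slack=5)
Line 5: ['problem'] (min_width=7, slack=9)

Answer: 6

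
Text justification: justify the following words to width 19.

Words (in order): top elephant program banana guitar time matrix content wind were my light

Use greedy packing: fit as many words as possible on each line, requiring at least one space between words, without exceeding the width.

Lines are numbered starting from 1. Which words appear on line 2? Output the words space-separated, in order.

Answer: program banana

Derivation:
Line 1: ['top', 'elephant'] (min_width=12, slack=7)
Line 2: ['program', 'banana'] (min_width=14, slack=5)
Line 3: ['guitar', 'time', 'matrix'] (min_width=18, slack=1)
Line 4: ['content', 'wind', 'were'] (min_width=17, slack=2)
Line 5: ['my', 'light'] (min_width=8, slack=11)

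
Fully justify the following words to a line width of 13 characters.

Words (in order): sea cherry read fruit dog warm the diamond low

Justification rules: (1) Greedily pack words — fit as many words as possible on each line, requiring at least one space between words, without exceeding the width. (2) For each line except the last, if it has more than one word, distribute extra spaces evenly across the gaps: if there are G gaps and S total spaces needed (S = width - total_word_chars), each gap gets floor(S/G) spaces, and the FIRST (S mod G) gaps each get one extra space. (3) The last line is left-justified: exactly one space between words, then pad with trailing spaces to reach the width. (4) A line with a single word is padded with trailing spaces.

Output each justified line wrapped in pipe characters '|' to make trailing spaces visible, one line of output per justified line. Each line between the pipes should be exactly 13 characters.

Answer: |sea    cherry|
|read    fruit|
|dog  warm the|
|diamond low  |

Derivation:
Line 1: ['sea', 'cherry'] (min_width=10, slack=3)
Line 2: ['read', 'fruit'] (min_width=10, slack=3)
Line 3: ['dog', 'warm', 'the'] (min_width=12, slack=1)
Line 4: ['diamond', 'low'] (min_width=11, slack=2)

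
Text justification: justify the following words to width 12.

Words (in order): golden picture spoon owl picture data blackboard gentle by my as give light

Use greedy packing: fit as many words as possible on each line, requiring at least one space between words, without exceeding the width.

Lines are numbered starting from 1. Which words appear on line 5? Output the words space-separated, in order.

Answer: blackboard

Derivation:
Line 1: ['golden'] (min_width=6, slack=6)
Line 2: ['picture'] (min_width=7, slack=5)
Line 3: ['spoon', 'owl'] (min_width=9, slack=3)
Line 4: ['picture', 'data'] (min_width=12, slack=0)
Line 5: ['blackboard'] (min_width=10, slack=2)
Line 6: ['gentle', 'by', 'my'] (min_width=12, slack=0)
Line 7: ['as', 'give'] (min_width=7, slack=5)
Line 8: ['light'] (min_width=5, slack=7)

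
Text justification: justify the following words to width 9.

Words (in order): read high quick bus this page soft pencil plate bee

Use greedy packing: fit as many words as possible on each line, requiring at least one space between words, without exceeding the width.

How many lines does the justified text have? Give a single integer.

Line 1: ['read', 'high'] (min_width=9, slack=0)
Line 2: ['quick', 'bus'] (min_width=9, slack=0)
Line 3: ['this', 'page'] (min_width=9, slack=0)
Line 4: ['soft'] (min_width=4, slack=5)
Line 5: ['pencil'] (min_width=6, slack=3)
Line 6: ['plate', 'bee'] (min_width=9, slack=0)
Total lines: 6

Answer: 6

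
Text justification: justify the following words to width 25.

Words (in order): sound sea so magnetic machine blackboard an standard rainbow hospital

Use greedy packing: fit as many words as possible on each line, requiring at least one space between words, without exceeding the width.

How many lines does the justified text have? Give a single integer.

Answer: 3

Derivation:
Line 1: ['sound', 'sea', 'so', 'magnetic'] (min_width=21, slack=4)
Line 2: ['machine', 'blackboard', 'an'] (min_width=21, slack=4)
Line 3: ['standard', 'rainbow', 'hospital'] (min_width=25, slack=0)
Total lines: 3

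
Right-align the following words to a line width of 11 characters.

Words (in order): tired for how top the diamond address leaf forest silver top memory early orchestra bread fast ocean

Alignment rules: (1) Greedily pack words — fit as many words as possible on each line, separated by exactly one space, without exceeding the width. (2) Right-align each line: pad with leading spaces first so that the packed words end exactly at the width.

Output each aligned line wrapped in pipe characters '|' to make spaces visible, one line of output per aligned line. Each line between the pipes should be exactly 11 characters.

Line 1: ['tired', 'for'] (min_width=9, slack=2)
Line 2: ['how', 'top', 'the'] (min_width=11, slack=0)
Line 3: ['diamond'] (min_width=7, slack=4)
Line 4: ['address'] (min_width=7, slack=4)
Line 5: ['leaf', 'forest'] (min_width=11, slack=0)
Line 6: ['silver', 'top'] (min_width=10, slack=1)
Line 7: ['memory'] (min_width=6, slack=5)
Line 8: ['early'] (min_width=5, slack=6)
Line 9: ['orchestra'] (min_width=9, slack=2)
Line 10: ['bread', 'fast'] (min_width=10, slack=1)
Line 11: ['ocean'] (min_width=5, slack=6)

Answer: |  tired for|
|how top the|
|    diamond|
|    address|
|leaf forest|
| silver top|
|     memory|
|      early|
|  orchestra|
| bread fast|
|      ocean|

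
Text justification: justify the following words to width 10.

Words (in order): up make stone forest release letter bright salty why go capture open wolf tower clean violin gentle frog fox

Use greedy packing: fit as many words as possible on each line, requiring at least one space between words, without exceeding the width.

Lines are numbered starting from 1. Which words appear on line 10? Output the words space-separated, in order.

Answer: tower

Derivation:
Line 1: ['up', 'make'] (min_width=7, slack=3)
Line 2: ['stone'] (min_width=5, slack=5)
Line 3: ['forest'] (min_width=6, slack=4)
Line 4: ['release'] (min_width=7, slack=3)
Line 5: ['letter'] (min_width=6, slack=4)
Line 6: ['bright'] (min_width=6, slack=4)
Line 7: ['salty', 'why'] (min_width=9, slack=1)
Line 8: ['go', 'capture'] (min_width=10, slack=0)
Line 9: ['open', 'wolf'] (min_width=9, slack=1)
Line 10: ['tower'] (min_width=5, slack=5)
Line 11: ['clean'] (min_width=5, slack=5)
Line 12: ['violin'] (min_width=6, slack=4)
Line 13: ['gentle'] (min_width=6, slack=4)
Line 14: ['frog', 'fox'] (min_width=8, slack=2)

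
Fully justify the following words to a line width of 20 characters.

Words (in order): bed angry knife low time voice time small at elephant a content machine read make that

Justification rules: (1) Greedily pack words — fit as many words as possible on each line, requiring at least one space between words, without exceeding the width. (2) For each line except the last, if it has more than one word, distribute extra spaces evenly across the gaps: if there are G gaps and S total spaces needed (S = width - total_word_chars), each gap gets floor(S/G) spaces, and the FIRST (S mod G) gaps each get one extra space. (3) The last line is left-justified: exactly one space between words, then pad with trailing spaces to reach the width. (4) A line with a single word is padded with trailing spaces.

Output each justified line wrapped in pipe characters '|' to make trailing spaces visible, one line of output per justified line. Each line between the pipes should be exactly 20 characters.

Line 1: ['bed', 'angry', 'knife', 'low'] (min_width=19, slack=1)
Line 2: ['time', 'voice', 'time'] (min_width=15, slack=5)
Line 3: ['small', 'at', 'elephant', 'a'] (min_width=19, slack=1)
Line 4: ['content', 'machine', 'read'] (min_width=20, slack=0)
Line 5: ['make', 'that'] (min_width=9, slack=11)

Answer: |bed  angry knife low|
|time    voice   time|
|small  at elephant a|
|content machine read|
|make that           |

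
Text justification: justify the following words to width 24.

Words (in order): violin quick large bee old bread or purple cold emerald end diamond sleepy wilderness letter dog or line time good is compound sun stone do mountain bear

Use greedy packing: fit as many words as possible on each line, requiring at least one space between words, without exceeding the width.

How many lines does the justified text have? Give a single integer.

Line 1: ['violin', 'quick', 'large', 'bee'] (min_width=22, slack=2)
Line 2: ['old', 'bread', 'or', 'purple', 'cold'] (min_width=24, slack=0)
Line 3: ['emerald', 'end', 'diamond'] (min_width=19, slack=5)
Line 4: ['sleepy', 'wilderness', 'letter'] (min_width=24, slack=0)
Line 5: ['dog', 'or', 'line', 'time', 'good', 'is'] (min_width=24, slack=0)
Line 6: ['compound', 'sun', 'stone', 'do'] (min_width=21, slack=3)
Line 7: ['mountain', 'bear'] (min_width=13, slack=11)
Total lines: 7

Answer: 7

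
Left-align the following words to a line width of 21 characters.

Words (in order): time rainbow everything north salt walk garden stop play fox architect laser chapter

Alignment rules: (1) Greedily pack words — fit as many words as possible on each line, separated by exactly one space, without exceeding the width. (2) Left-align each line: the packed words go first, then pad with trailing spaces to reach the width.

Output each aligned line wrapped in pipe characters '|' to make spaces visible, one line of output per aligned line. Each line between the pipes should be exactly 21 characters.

Answer: |time rainbow         |
|everything north salt|
|walk garden stop play|
|fox architect laser  |
|chapter              |

Derivation:
Line 1: ['time', 'rainbow'] (min_width=12, slack=9)
Line 2: ['everything', 'north', 'salt'] (min_width=21, slack=0)
Line 3: ['walk', 'garden', 'stop', 'play'] (min_width=21, slack=0)
Line 4: ['fox', 'architect', 'laser'] (min_width=19, slack=2)
Line 5: ['chapter'] (min_width=7, slack=14)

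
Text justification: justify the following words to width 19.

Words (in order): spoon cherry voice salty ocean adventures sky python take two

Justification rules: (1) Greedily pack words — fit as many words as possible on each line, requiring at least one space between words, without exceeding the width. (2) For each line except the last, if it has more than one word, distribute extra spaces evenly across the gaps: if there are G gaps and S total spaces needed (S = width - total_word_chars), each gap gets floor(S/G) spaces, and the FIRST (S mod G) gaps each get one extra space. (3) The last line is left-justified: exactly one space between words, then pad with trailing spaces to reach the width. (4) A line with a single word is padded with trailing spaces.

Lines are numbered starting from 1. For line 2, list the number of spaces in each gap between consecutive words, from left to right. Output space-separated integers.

Answer: 9

Derivation:
Line 1: ['spoon', 'cherry', 'voice'] (min_width=18, slack=1)
Line 2: ['salty', 'ocean'] (min_width=11, slack=8)
Line 3: ['adventures', 'sky'] (min_width=14, slack=5)
Line 4: ['python', 'take', 'two'] (min_width=15, slack=4)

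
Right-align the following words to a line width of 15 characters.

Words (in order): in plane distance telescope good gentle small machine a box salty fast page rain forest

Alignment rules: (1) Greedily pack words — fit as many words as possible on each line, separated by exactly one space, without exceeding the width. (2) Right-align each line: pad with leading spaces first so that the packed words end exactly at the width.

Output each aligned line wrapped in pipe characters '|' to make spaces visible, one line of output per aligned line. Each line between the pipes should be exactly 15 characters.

Line 1: ['in', 'plane'] (min_width=8, slack=7)
Line 2: ['distance'] (min_width=8, slack=7)
Line 3: ['telescope', 'good'] (min_width=14, slack=1)
Line 4: ['gentle', 'small'] (min_width=12, slack=3)
Line 5: ['machine', 'a', 'box'] (min_width=13, slack=2)
Line 6: ['salty', 'fast', 'page'] (min_width=15, slack=0)
Line 7: ['rain', 'forest'] (min_width=11, slack=4)

Answer: |       in plane|
|       distance|
| telescope good|
|   gentle small|
|  machine a box|
|salty fast page|
|    rain forest|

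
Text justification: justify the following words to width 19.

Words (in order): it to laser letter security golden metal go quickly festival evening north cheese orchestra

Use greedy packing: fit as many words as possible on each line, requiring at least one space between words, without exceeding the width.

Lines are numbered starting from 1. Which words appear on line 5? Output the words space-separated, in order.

Answer: north cheese

Derivation:
Line 1: ['it', 'to', 'laser', 'letter'] (min_width=18, slack=1)
Line 2: ['security', 'golden'] (min_width=15, slack=4)
Line 3: ['metal', 'go', 'quickly'] (min_width=16, slack=3)
Line 4: ['festival', 'evening'] (min_width=16, slack=3)
Line 5: ['north', 'cheese'] (min_width=12, slack=7)
Line 6: ['orchestra'] (min_width=9, slack=10)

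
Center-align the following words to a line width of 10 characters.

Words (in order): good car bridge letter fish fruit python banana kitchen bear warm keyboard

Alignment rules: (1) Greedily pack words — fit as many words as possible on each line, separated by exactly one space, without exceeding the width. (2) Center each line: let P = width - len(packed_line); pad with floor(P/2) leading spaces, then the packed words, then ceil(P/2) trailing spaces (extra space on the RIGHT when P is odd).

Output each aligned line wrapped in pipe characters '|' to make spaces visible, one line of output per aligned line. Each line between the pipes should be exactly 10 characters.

Line 1: ['good', 'car'] (min_width=8, slack=2)
Line 2: ['bridge'] (min_width=6, slack=4)
Line 3: ['letter'] (min_width=6, slack=4)
Line 4: ['fish', 'fruit'] (min_width=10, slack=0)
Line 5: ['python'] (min_width=6, slack=4)
Line 6: ['banana'] (min_width=6, slack=4)
Line 7: ['kitchen'] (min_width=7, slack=3)
Line 8: ['bear', 'warm'] (min_width=9, slack=1)
Line 9: ['keyboard'] (min_width=8, slack=2)

Answer: | good car |
|  bridge  |
|  letter  |
|fish fruit|
|  python  |
|  banana  |
| kitchen  |
|bear warm |
| keyboard |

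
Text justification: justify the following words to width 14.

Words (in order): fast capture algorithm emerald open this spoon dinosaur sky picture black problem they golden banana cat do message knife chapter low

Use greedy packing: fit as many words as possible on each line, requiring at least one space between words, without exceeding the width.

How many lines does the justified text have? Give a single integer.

Line 1: ['fast', 'capture'] (min_width=12, slack=2)
Line 2: ['algorithm'] (min_width=9, slack=5)
Line 3: ['emerald', 'open'] (min_width=12, slack=2)
Line 4: ['this', 'spoon'] (min_width=10, slack=4)
Line 5: ['dinosaur', 'sky'] (min_width=12, slack=2)
Line 6: ['picture', 'black'] (min_width=13, slack=1)
Line 7: ['problem', 'they'] (min_width=12, slack=2)
Line 8: ['golden', 'banana'] (min_width=13, slack=1)
Line 9: ['cat', 'do', 'message'] (min_width=14, slack=0)
Line 10: ['knife', 'chapter'] (min_width=13, slack=1)
Line 11: ['low'] (min_width=3, slack=11)
Total lines: 11

Answer: 11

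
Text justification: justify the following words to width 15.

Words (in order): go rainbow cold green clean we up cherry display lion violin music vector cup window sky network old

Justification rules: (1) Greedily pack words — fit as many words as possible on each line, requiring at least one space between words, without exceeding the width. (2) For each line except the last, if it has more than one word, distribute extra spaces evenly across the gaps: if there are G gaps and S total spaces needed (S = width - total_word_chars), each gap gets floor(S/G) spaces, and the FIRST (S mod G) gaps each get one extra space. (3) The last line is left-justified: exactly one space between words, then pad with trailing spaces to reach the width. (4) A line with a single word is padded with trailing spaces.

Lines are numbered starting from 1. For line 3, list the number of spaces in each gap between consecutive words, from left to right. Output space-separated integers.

Answer: 7

Derivation:
Line 1: ['go', 'rainbow', 'cold'] (min_width=15, slack=0)
Line 2: ['green', 'clean', 'we'] (min_width=14, slack=1)
Line 3: ['up', 'cherry'] (min_width=9, slack=6)
Line 4: ['display', 'lion'] (min_width=12, slack=3)
Line 5: ['violin', 'music'] (min_width=12, slack=3)
Line 6: ['vector', 'cup'] (min_width=10, slack=5)
Line 7: ['window', 'sky'] (min_width=10, slack=5)
Line 8: ['network', 'old'] (min_width=11, slack=4)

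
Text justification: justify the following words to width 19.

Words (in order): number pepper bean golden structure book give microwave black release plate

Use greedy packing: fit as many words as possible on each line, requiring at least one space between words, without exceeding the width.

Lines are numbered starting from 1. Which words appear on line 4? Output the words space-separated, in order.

Line 1: ['number', 'pepper', 'bean'] (min_width=18, slack=1)
Line 2: ['golden', 'structure'] (min_width=16, slack=3)
Line 3: ['book', 'give', 'microwave'] (min_width=19, slack=0)
Line 4: ['black', 'release', 'plate'] (min_width=19, slack=0)

Answer: black release plate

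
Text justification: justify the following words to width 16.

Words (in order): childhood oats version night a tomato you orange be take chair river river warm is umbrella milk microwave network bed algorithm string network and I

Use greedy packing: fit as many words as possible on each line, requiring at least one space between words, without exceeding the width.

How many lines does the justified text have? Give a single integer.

Line 1: ['childhood', 'oats'] (min_width=14, slack=2)
Line 2: ['version', 'night', 'a'] (min_width=15, slack=1)
Line 3: ['tomato', 'you'] (min_width=10, slack=6)
Line 4: ['orange', 'be', 'take'] (min_width=14, slack=2)
Line 5: ['chair', 'river'] (min_width=11, slack=5)
Line 6: ['river', 'warm', 'is'] (min_width=13, slack=3)
Line 7: ['umbrella', 'milk'] (min_width=13, slack=3)
Line 8: ['microwave'] (min_width=9, slack=7)
Line 9: ['network', 'bed'] (min_width=11, slack=5)
Line 10: ['algorithm', 'string'] (min_width=16, slack=0)
Line 11: ['network', 'and', 'I'] (min_width=13, slack=3)
Total lines: 11

Answer: 11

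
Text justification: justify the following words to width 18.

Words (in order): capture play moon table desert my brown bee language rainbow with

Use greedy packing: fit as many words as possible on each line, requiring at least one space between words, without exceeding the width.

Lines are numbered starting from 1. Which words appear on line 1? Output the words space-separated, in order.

Answer: capture play moon

Derivation:
Line 1: ['capture', 'play', 'moon'] (min_width=17, slack=1)
Line 2: ['table', 'desert', 'my'] (min_width=15, slack=3)
Line 3: ['brown', 'bee', 'language'] (min_width=18, slack=0)
Line 4: ['rainbow', 'with'] (min_width=12, slack=6)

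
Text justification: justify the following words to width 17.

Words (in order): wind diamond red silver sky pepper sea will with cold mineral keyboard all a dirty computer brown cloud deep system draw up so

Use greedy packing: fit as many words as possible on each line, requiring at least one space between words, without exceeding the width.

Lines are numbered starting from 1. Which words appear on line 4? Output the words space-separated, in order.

Line 1: ['wind', 'diamond', 'red'] (min_width=16, slack=1)
Line 2: ['silver', 'sky', 'pepper'] (min_width=17, slack=0)
Line 3: ['sea', 'will', 'with'] (min_width=13, slack=4)
Line 4: ['cold', 'mineral'] (min_width=12, slack=5)
Line 5: ['keyboard', 'all', 'a'] (min_width=14, slack=3)
Line 6: ['dirty', 'computer'] (min_width=14, slack=3)
Line 7: ['brown', 'cloud', 'deep'] (min_width=16, slack=1)
Line 8: ['system', 'draw', 'up', 'so'] (min_width=17, slack=0)

Answer: cold mineral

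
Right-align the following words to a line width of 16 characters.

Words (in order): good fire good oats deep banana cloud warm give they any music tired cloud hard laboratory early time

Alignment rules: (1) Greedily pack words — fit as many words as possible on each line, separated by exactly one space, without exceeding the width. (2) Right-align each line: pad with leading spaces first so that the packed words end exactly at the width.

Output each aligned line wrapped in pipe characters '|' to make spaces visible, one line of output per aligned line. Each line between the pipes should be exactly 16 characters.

Line 1: ['good', 'fire', 'good'] (min_width=14, slack=2)
Line 2: ['oats', 'deep', 'banana'] (min_width=16, slack=0)
Line 3: ['cloud', 'warm', 'give'] (min_width=15, slack=1)
Line 4: ['they', 'any', 'music'] (min_width=14, slack=2)
Line 5: ['tired', 'cloud', 'hard'] (min_width=16, slack=0)
Line 6: ['laboratory', 'early'] (min_width=16, slack=0)
Line 7: ['time'] (min_width=4, slack=12)

Answer: |  good fire good|
|oats deep banana|
| cloud warm give|
|  they any music|
|tired cloud hard|
|laboratory early|
|            time|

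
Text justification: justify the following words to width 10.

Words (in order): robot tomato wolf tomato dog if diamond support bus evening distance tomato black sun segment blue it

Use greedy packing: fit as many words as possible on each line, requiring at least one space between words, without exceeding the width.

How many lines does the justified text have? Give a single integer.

Line 1: ['robot'] (min_width=5, slack=5)
Line 2: ['tomato'] (min_width=6, slack=4)
Line 3: ['wolf'] (min_width=4, slack=6)
Line 4: ['tomato', 'dog'] (min_width=10, slack=0)
Line 5: ['if', 'diamond'] (min_width=10, slack=0)
Line 6: ['support'] (min_width=7, slack=3)
Line 7: ['bus'] (min_width=3, slack=7)
Line 8: ['evening'] (min_width=7, slack=3)
Line 9: ['distance'] (min_width=8, slack=2)
Line 10: ['tomato'] (min_width=6, slack=4)
Line 11: ['black', 'sun'] (min_width=9, slack=1)
Line 12: ['segment'] (min_width=7, slack=3)
Line 13: ['blue', 'it'] (min_width=7, slack=3)
Total lines: 13

Answer: 13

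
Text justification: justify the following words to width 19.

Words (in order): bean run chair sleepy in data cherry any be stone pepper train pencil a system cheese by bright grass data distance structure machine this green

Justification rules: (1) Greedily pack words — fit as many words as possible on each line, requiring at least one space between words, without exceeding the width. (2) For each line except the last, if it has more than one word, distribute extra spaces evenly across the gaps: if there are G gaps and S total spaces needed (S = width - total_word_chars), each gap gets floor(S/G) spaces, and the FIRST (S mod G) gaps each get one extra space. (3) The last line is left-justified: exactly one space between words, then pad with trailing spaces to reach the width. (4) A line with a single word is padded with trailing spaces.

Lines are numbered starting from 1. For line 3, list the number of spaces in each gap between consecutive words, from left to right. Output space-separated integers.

Line 1: ['bean', 'run', 'chair'] (min_width=14, slack=5)
Line 2: ['sleepy', 'in', 'data'] (min_width=14, slack=5)
Line 3: ['cherry', 'any', 'be', 'stone'] (min_width=19, slack=0)
Line 4: ['pepper', 'train', 'pencil'] (min_width=19, slack=0)
Line 5: ['a', 'system', 'cheese', 'by'] (min_width=18, slack=1)
Line 6: ['bright', 'grass', 'data'] (min_width=17, slack=2)
Line 7: ['distance', 'structure'] (min_width=18, slack=1)
Line 8: ['machine', 'this', 'green'] (min_width=18, slack=1)

Answer: 1 1 1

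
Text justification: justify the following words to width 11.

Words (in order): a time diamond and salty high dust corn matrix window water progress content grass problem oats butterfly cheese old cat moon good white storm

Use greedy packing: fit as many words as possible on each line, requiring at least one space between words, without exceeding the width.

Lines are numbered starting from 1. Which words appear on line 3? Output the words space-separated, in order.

Answer: salty high

Derivation:
Line 1: ['a', 'time'] (min_width=6, slack=5)
Line 2: ['diamond', 'and'] (min_width=11, slack=0)
Line 3: ['salty', 'high'] (min_width=10, slack=1)
Line 4: ['dust', 'corn'] (min_width=9, slack=2)
Line 5: ['matrix'] (min_width=6, slack=5)
Line 6: ['window'] (min_width=6, slack=5)
Line 7: ['water'] (min_width=5, slack=6)
Line 8: ['progress'] (min_width=8, slack=3)
Line 9: ['content'] (min_width=7, slack=4)
Line 10: ['grass'] (min_width=5, slack=6)
Line 11: ['problem'] (min_width=7, slack=4)
Line 12: ['oats'] (min_width=4, slack=7)
Line 13: ['butterfly'] (min_width=9, slack=2)
Line 14: ['cheese', 'old'] (min_width=10, slack=1)
Line 15: ['cat', 'moon'] (min_width=8, slack=3)
Line 16: ['good', 'white'] (min_width=10, slack=1)
Line 17: ['storm'] (min_width=5, slack=6)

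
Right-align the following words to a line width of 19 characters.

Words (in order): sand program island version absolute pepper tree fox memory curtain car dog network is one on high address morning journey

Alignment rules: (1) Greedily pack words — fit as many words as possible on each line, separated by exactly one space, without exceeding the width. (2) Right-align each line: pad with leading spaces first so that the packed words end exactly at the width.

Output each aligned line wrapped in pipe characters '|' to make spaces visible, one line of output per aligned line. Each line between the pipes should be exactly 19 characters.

Answer: |sand program island|
|   version absolute|
|    pepper tree fox|
| memory curtain car|
| dog network is one|
|    on high address|
|    morning journey|

Derivation:
Line 1: ['sand', 'program', 'island'] (min_width=19, slack=0)
Line 2: ['version', 'absolute'] (min_width=16, slack=3)
Line 3: ['pepper', 'tree', 'fox'] (min_width=15, slack=4)
Line 4: ['memory', 'curtain', 'car'] (min_width=18, slack=1)
Line 5: ['dog', 'network', 'is', 'one'] (min_width=18, slack=1)
Line 6: ['on', 'high', 'address'] (min_width=15, slack=4)
Line 7: ['morning', 'journey'] (min_width=15, slack=4)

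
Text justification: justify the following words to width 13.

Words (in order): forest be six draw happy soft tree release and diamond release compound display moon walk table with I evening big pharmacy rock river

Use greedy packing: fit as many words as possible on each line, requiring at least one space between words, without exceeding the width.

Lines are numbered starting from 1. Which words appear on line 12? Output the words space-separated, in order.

Line 1: ['forest', 'be', 'six'] (min_width=13, slack=0)
Line 2: ['draw', 'happy'] (min_width=10, slack=3)
Line 3: ['soft', 'tree'] (min_width=9, slack=4)
Line 4: ['release', 'and'] (min_width=11, slack=2)
Line 5: ['diamond'] (min_width=7, slack=6)
Line 6: ['release'] (min_width=7, slack=6)
Line 7: ['compound'] (min_width=8, slack=5)
Line 8: ['display', 'moon'] (min_width=12, slack=1)
Line 9: ['walk', 'table'] (min_width=10, slack=3)
Line 10: ['with', 'I'] (min_width=6, slack=7)
Line 11: ['evening', 'big'] (min_width=11, slack=2)
Line 12: ['pharmacy', 'rock'] (min_width=13, slack=0)
Line 13: ['river'] (min_width=5, slack=8)

Answer: pharmacy rock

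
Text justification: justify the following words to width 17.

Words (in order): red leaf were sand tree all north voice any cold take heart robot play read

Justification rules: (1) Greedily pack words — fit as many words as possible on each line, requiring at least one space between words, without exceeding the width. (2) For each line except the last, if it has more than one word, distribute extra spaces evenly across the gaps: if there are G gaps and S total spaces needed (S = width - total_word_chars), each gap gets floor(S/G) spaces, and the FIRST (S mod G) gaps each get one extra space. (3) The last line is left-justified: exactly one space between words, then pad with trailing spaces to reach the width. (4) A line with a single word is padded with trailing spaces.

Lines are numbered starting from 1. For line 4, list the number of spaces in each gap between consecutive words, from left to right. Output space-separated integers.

Answer: 2 2

Derivation:
Line 1: ['red', 'leaf', 'were'] (min_width=13, slack=4)
Line 2: ['sand', 'tree', 'all'] (min_width=13, slack=4)
Line 3: ['north', 'voice', 'any'] (min_width=15, slack=2)
Line 4: ['cold', 'take', 'heart'] (min_width=15, slack=2)
Line 5: ['robot', 'play', 'read'] (min_width=15, slack=2)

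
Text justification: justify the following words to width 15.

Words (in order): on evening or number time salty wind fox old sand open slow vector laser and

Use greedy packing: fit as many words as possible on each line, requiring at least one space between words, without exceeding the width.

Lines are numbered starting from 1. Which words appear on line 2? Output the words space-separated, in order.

Line 1: ['on', 'evening', 'or'] (min_width=13, slack=2)
Line 2: ['number', 'time'] (min_width=11, slack=4)
Line 3: ['salty', 'wind', 'fox'] (min_width=14, slack=1)
Line 4: ['old', 'sand', 'open'] (min_width=13, slack=2)
Line 5: ['slow', 'vector'] (min_width=11, slack=4)
Line 6: ['laser', 'and'] (min_width=9, slack=6)

Answer: number time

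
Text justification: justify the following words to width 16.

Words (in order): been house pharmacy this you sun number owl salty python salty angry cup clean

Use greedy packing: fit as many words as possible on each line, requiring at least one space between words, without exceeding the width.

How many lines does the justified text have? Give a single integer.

Line 1: ['been', 'house'] (min_width=10, slack=6)
Line 2: ['pharmacy', 'this'] (min_width=13, slack=3)
Line 3: ['you', 'sun', 'number'] (min_width=14, slack=2)
Line 4: ['owl', 'salty', 'python'] (min_width=16, slack=0)
Line 5: ['salty', 'angry', 'cup'] (min_width=15, slack=1)
Line 6: ['clean'] (min_width=5, slack=11)
Total lines: 6

Answer: 6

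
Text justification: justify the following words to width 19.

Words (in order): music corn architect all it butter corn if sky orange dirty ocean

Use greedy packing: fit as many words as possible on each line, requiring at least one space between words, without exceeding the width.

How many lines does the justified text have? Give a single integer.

Line 1: ['music', 'corn'] (min_width=10, slack=9)
Line 2: ['architect', 'all', 'it'] (min_width=16, slack=3)
Line 3: ['butter', 'corn', 'if', 'sky'] (min_width=18, slack=1)
Line 4: ['orange', 'dirty', 'ocean'] (min_width=18, slack=1)
Total lines: 4

Answer: 4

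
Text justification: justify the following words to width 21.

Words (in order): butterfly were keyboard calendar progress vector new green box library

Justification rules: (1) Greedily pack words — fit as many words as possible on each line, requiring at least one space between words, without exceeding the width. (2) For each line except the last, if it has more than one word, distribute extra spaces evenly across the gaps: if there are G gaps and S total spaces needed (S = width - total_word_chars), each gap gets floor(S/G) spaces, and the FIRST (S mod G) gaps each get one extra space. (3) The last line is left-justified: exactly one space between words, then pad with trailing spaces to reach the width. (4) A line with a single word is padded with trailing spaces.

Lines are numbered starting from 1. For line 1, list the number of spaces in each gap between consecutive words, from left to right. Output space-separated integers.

Line 1: ['butterfly', 'were'] (min_width=14, slack=7)
Line 2: ['keyboard', 'calendar'] (min_width=17, slack=4)
Line 3: ['progress', 'vector', 'new'] (min_width=19, slack=2)
Line 4: ['green', 'box', 'library'] (min_width=17, slack=4)

Answer: 8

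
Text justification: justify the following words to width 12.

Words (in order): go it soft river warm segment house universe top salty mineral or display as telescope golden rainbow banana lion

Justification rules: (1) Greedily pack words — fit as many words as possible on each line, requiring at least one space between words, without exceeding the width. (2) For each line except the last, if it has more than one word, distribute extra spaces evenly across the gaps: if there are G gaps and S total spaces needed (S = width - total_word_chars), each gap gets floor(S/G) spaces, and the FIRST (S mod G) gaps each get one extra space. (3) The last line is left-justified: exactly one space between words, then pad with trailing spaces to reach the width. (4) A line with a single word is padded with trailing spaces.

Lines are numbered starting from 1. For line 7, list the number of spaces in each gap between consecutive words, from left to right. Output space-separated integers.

Line 1: ['go', 'it', 'soft'] (min_width=10, slack=2)
Line 2: ['river', 'warm'] (min_width=10, slack=2)
Line 3: ['segment'] (min_width=7, slack=5)
Line 4: ['house'] (min_width=5, slack=7)
Line 5: ['universe', 'top'] (min_width=12, slack=0)
Line 6: ['salty'] (min_width=5, slack=7)
Line 7: ['mineral', 'or'] (min_width=10, slack=2)
Line 8: ['display', 'as'] (min_width=10, slack=2)
Line 9: ['telescope'] (min_width=9, slack=3)
Line 10: ['golden'] (min_width=6, slack=6)
Line 11: ['rainbow'] (min_width=7, slack=5)
Line 12: ['banana', 'lion'] (min_width=11, slack=1)

Answer: 3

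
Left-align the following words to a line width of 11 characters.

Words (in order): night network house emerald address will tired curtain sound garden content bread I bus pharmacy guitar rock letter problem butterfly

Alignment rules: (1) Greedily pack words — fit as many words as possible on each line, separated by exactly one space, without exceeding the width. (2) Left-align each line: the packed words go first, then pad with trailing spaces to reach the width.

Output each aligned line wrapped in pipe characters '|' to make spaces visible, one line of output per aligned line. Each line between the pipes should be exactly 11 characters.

Line 1: ['night'] (min_width=5, slack=6)
Line 2: ['network'] (min_width=7, slack=4)
Line 3: ['house'] (min_width=5, slack=6)
Line 4: ['emerald'] (min_width=7, slack=4)
Line 5: ['address'] (min_width=7, slack=4)
Line 6: ['will', 'tired'] (min_width=10, slack=1)
Line 7: ['curtain'] (min_width=7, slack=4)
Line 8: ['sound'] (min_width=5, slack=6)
Line 9: ['garden'] (min_width=6, slack=5)
Line 10: ['content'] (min_width=7, slack=4)
Line 11: ['bread', 'I', 'bus'] (min_width=11, slack=0)
Line 12: ['pharmacy'] (min_width=8, slack=3)
Line 13: ['guitar', 'rock'] (min_width=11, slack=0)
Line 14: ['letter'] (min_width=6, slack=5)
Line 15: ['problem'] (min_width=7, slack=4)
Line 16: ['butterfly'] (min_width=9, slack=2)

Answer: |night      |
|network    |
|house      |
|emerald    |
|address    |
|will tired |
|curtain    |
|sound      |
|garden     |
|content    |
|bread I bus|
|pharmacy   |
|guitar rock|
|letter     |
|problem    |
|butterfly  |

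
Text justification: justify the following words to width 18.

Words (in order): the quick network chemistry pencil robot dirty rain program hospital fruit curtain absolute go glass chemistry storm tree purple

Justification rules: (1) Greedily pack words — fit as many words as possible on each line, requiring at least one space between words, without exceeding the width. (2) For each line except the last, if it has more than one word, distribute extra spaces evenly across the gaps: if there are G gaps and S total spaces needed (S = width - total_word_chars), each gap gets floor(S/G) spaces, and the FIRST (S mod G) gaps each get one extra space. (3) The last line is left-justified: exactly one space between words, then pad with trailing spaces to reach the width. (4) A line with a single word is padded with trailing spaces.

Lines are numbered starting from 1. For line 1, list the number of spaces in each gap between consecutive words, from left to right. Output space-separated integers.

Line 1: ['the', 'quick', 'network'] (min_width=17, slack=1)
Line 2: ['chemistry', 'pencil'] (min_width=16, slack=2)
Line 3: ['robot', 'dirty', 'rain'] (min_width=16, slack=2)
Line 4: ['program', 'hospital'] (min_width=16, slack=2)
Line 5: ['fruit', 'curtain'] (min_width=13, slack=5)
Line 6: ['absolute', 'go', 'glass'] (min_width=17, slack=1)
Line 7: ['chemistry', 'storm'] (min_width=15, slack=3)
Line 8: ['tree', 'purple'] (min_width=11, slack=7)

Answer: 2 1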